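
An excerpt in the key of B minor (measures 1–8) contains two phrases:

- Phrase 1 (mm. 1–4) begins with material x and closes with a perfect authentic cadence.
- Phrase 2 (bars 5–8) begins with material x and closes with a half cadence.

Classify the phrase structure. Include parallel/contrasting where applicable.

The second phrase closes with a half cadence, which is not stronger than the first phrase's perfect authentic cadence; without a weak→strong cadential pair there is no antecedent–consequent relationship, so this is a phrase group rather than a period.

phrase group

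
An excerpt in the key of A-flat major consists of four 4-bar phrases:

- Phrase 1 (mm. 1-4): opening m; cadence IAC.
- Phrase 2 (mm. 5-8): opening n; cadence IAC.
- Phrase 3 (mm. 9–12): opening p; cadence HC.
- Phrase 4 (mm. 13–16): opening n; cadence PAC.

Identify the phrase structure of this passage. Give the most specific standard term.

Four phrases in two halves: the first half (bars 1-8) ends with an imperfect authentic cadence, the second (bars 9-16) with a perfect authentic cadence — a large antecedent–consequent pair, i.e. a double period.
Phrase 3 begins with different material from phrase 1, making it contrasting.

contrasting double period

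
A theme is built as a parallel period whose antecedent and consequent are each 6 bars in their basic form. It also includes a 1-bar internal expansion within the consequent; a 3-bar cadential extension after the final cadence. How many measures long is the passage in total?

Basic parallel period: 6 + 6 = 12 bars.
12 (basic form) + 1 (internal expansion) + 3 (cadential extension) = 16.

16 measures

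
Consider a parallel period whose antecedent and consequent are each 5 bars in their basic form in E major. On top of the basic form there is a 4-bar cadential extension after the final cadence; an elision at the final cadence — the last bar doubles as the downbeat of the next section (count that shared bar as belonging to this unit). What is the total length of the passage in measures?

14 measures

Basic parallel period: 5 + 5 = 10 bars.
10 (basic form) + 4 (cadential extension) = 14.
The elision shares a bar with the next section but does not change this unit's count.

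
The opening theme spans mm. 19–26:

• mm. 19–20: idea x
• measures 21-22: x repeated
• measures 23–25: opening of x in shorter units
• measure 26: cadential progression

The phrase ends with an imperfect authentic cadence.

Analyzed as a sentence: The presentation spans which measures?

measures 19–22

The presentation of a sentence is the basic idea (measures 19–20) plus its repetition (measures 21–22); the presentation is therefore mm. 19–22.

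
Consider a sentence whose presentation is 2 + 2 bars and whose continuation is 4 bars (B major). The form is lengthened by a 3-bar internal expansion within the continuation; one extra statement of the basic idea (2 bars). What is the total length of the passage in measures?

Basic sentence: 2 + 2 + 4 = 8 bars.
8 (basic form) + 3 (internal expansion) + 2 (extra statement) = 13.

13 measures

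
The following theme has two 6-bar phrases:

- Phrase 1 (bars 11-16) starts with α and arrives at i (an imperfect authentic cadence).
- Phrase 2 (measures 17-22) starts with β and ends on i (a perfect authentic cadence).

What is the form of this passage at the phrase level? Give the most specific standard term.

contrasting period

Phrase 1 ends with an imperfect authentic cadence (weaker) and phrase 2 with a perfect authentic cadence (stronger): antecedent + consequent = a period.
The two phrases open with different material (α / β), so the period is contrasting.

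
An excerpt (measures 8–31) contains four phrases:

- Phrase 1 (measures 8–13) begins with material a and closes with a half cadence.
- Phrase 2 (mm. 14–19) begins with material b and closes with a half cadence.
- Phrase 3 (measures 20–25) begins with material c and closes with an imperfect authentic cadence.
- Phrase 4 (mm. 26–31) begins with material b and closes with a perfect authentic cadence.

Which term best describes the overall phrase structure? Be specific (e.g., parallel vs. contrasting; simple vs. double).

Four phrases in two halves: the first half (measures 8–19) ends with a half cadence, the second (measures 20–31) with a perfect authentic cadence — a large antecedent–consequent pair, i.e. a double period.
Phrase 3 begins with different material from phrase 1, making it contrasting.

contrasting double period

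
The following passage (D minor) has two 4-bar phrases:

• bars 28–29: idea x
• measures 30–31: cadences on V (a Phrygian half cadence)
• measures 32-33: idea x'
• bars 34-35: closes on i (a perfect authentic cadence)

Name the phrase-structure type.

Phrase 1 ends with a Phrygian half cadence (weaker) and phrase 2 with a perfect authentic cadence (stronger): antecedent + consequent = a period.
The two phrases open with the same material (x / x'), so the period is parallel.

parallel period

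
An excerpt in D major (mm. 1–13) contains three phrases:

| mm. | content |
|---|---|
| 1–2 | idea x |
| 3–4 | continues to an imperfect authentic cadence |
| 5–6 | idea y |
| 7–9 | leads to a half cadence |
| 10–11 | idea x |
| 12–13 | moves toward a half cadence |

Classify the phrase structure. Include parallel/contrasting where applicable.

phrase group

The final phrase closes with a half cadence, which is not stronger than the preceding half cadence; the 3 phrases lack an overall antecedent–consequent design and so form a phrase group.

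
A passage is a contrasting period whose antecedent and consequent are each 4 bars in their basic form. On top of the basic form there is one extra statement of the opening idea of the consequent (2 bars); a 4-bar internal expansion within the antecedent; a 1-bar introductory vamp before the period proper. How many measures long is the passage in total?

15 measures

Basic contrasting period: 4 + 4 = 8 bars.
8 (basic form) + 2 (extra statement) + 4 (internal expansion) + 1 (introduction) = 15.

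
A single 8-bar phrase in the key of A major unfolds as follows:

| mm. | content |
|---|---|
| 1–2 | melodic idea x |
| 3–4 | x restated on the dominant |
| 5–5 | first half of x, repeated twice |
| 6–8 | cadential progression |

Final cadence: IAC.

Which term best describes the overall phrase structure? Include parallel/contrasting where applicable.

Basic idea (mm. 1–2) + its repetition (bars 3–4) form the presentation; fragmentation and cadence (mm. 5-8) form the continuation — the 8-bar whole is a sentence.

sentence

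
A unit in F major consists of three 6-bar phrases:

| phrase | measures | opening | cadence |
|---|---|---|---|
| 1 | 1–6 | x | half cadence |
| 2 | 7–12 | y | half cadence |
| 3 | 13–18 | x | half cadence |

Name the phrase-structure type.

The final phrase closes with a half cadence, which is not stronger than the preceding half cadence; the 3 phrases lack an overall antecedent–consequent design and so form a phrase group.

phrase group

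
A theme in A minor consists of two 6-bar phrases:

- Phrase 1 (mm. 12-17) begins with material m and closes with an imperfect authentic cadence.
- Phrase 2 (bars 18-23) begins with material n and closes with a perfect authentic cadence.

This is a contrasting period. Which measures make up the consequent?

measures 18–23

The phrase ending with the weaker cadence (imperfect authentic cadence) is the antecedent; the one ending more conclusively (perfect authentic cadence) is the consequent. The consequent is measures 18–23.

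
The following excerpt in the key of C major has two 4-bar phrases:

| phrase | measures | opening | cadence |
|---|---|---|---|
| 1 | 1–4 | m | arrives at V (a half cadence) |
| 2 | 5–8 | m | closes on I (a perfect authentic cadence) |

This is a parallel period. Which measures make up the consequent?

The phrase ending with the weaker cadence (half cadence) is the antecedent; the one ending more conclusively (perfect authentic cadence) is the consequent. The consequent is measures 5–8.

measures 5–8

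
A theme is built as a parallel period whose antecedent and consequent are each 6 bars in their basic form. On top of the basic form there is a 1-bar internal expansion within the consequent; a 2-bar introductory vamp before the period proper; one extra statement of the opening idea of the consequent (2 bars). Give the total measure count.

Basic parallel period: 6 + 6 = 12 bars.
12 (basic form) + 1 (internal expansion) + 2 (introduction) + 2 (extra statement) = 17.

17 measures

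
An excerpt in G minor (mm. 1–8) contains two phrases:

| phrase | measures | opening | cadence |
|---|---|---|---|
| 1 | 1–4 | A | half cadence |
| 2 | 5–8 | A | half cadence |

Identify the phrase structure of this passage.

Both phrases have the same opening (A) and the same cadence (half cadence): the second is a restatement, not a consequent, so this is a repeated phrase rather than a period.

repeated phrase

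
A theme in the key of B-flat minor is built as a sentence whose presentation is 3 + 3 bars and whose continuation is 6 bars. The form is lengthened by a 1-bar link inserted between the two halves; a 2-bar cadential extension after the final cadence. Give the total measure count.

Basic sentence: 3 + 3 + 6 = 12 bars.
12 (basic form) + 1 (link) + 2 (cadential extension) = 15.

15 measures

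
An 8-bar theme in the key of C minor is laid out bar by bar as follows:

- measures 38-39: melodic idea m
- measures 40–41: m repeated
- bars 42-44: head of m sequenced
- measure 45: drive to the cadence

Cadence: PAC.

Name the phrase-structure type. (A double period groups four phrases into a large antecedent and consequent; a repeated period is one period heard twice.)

sentence

Basic idea (bars 38–39) + its repetition (bars 40-41) form the presentation; fragmentation and cadence (mm. 42-45) form the continuation — the 8-bar whole is a sentence.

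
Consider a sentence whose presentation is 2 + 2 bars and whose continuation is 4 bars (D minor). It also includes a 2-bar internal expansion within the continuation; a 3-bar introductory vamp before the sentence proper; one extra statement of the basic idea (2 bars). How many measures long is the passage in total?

15 measures

Basic sentence: 2 + 2 + 4 = 8 bars.
8 (basic form) + 2 (internal expansion) + 3 (introduction) + 2 (extra statement) = 15.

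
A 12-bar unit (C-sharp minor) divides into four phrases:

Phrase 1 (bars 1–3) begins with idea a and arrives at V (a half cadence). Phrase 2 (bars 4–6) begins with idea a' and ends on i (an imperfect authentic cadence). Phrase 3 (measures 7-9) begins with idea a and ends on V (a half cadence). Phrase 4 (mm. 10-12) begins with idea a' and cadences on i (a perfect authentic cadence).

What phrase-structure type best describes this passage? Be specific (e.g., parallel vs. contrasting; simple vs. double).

parallel double period

Four phrases in two halves: the first half (measures 1–6) ends with an imperfect authentic cadence, the second (measures 7–12) with a perfect authentic cadence — a large antecedent–consequent pair, i.e. a double period.
Phrase 3 begins with the same material as phrase 1, making it parallel.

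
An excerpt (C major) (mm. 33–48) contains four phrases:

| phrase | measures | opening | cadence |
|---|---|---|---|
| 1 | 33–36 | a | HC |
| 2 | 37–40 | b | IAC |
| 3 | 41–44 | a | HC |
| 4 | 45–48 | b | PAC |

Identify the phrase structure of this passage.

parallel double period

Four phrases in two halves: the first half (bars 33–40) ends with an imperfect authentic cadence, the second (bars 41-48) with a perfect authentic cadence — a large antecedent–consequent pair, i.e. a double period.
Phrase 3 begins with the same material as phrase 1, making it parallel.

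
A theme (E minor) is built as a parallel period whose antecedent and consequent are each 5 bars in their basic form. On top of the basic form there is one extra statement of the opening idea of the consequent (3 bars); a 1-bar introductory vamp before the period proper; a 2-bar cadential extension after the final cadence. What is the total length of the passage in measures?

16 measures

Basic parallel period: 5 + 5 = 10 bars.
10 (basic form) + 3 (extra statement) + 1 (introduction) + 2 (cadential extension) = 16.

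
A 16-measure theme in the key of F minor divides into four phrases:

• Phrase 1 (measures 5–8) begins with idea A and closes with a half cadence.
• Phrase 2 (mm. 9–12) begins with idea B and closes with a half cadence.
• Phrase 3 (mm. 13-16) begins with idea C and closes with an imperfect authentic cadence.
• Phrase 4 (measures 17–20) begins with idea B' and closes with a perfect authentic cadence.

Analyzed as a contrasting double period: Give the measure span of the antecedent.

measures 5–12

In a double period the four phrases pair into a large antecedent (phrases 1–2, ending half cadence) and a large consequent (phrases 3–4, ending perfect authentic cadence). The antecedent spans mm. 5–12.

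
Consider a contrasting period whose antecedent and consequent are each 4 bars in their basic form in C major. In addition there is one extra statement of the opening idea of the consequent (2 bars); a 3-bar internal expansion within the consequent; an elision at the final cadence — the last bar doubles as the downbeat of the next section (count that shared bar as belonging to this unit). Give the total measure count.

Basic contrasting period: 4 + 4 = 8 bars.
8 (basic form) + 2 (extra statement) + 3 (internal expansion) = 13.
The elision shares a bar with the next section but does not change this unit's count.

13 measures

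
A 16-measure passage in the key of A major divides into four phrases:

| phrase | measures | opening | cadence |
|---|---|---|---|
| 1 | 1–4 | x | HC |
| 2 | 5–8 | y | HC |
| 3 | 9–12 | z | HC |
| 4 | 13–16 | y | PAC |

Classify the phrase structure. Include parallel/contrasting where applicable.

Four phrases in two halves: the first half (mm. 1-8) ends with a half cadence, the second (measures 9–16) with a perfect authentic cadence — a large antecedent–consequent pair, i.e. a double period.
Phrase 3 begins with different material from phrase 1, making it contrasting.

contrasting double period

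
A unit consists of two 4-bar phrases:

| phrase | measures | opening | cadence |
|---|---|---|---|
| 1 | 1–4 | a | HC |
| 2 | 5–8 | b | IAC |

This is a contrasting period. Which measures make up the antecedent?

The phrase ending with the weaker cadence (half cadence) is the antecedent; the one ending more conclusively (imperfect authentic cadence) is the consequent. The antecedent is measures 1–4.

measures 1–4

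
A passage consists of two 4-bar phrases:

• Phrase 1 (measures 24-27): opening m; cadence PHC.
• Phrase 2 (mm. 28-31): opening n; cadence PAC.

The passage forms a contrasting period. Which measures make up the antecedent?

The phrase ending with the weaker cadence (Phrygian half cadence) is the antecedent; the one ending more conclusively (perfect authentic cadence) is the consequent. The antecedent is measures 24–27.

measures 24–27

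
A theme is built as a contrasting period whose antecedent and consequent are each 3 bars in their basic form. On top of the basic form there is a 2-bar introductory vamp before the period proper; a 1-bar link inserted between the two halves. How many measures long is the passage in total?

9 measures

Basic contrasting period: 3 + 3 = 6 bars.
6 (basic form) + 2 (introduction) + 1 (link) = 9.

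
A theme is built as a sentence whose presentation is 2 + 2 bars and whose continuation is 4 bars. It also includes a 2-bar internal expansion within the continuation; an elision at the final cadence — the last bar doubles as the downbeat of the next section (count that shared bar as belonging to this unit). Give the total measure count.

10 measures

Basic sentence: 2 + 2 + 4 = 8 bars.
8 (basic form) + 2 (internal expansion) = 10.
The elision shares a bar with the next section but does not change this unit's count.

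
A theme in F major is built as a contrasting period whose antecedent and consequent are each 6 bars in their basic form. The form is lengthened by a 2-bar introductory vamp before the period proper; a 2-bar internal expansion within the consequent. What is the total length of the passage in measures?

Basic contrasting period: 6 + 6 = 12 bars.
12 (basic form) + 2 (introduction) + 2 (internal expansion) = 16.

16 measures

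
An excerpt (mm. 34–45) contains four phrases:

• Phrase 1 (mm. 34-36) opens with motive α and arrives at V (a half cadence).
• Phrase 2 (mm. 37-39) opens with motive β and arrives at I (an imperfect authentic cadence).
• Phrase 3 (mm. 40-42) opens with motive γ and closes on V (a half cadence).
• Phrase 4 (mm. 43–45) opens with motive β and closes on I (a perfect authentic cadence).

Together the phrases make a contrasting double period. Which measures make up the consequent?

measures 40–45

In a double period the first pair of phrases (ending imperfect authentic cadence) is the large antecedent and the second pair (ending perfect authentic cadence) is the large consequent; the consequent is measures 40–45.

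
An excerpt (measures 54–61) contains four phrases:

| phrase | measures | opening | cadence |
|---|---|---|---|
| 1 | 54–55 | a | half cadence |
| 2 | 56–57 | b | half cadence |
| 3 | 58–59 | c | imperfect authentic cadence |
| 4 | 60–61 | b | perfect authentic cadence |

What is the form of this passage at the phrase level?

contrasting double period

Four phrases in two halves: the first half (mm. 54-57) ends with a half cadence, the second (measures 58–61) with a perfect authentic cadence — a large antecedent–consequent pair, i.e. a double period.
Phrase 3 begins with different material from phrase 1, making it contrasting.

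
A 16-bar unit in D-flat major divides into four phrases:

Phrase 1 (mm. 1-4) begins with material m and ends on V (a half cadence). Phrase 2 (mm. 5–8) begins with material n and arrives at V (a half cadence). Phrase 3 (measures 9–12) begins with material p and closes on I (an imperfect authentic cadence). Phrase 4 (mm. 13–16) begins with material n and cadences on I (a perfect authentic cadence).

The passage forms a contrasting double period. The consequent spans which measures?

In a double period the four phrases pair into a large antecedent (phrases 1–2, ending half cadence) and a large consequent (phrases 3–4, ending perfect authentic cadence). The consequent spans mm. 9–16.

measures 9–16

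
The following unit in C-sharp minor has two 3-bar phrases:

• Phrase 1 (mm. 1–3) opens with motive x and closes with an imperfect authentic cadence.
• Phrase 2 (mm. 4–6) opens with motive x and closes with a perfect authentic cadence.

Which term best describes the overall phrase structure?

parallel period

Phrase 1 ends with an imperfect authentic cadence (weaker) and phrase 2 with a perfect authentic cadence (stronger): antecedent + consequent = a period.
The two phrases open with the same material (x / x), so the period is parallel.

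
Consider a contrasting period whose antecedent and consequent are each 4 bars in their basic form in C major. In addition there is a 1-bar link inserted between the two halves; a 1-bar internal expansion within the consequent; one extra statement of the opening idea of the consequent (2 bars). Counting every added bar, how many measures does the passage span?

Basic contrasting period: 4 + 4 = 8 bars.
8 (basic form) + 1 (link) + 1 (internal expansion) + 2 (extra statement) = 12.

12 measures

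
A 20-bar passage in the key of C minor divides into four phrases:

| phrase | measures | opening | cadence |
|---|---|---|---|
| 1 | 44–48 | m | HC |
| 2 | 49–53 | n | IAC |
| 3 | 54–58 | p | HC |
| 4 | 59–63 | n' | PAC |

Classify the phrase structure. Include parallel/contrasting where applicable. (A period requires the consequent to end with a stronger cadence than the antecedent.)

Four phrases in two halves: the first half (mm. 44–53) ends with an imperfect authentic cadence, the second (bars 54-63) with a perfect authentic cadence — a large antecedent–consequent pair, i.e. a double period.
Phrase 3 begins with different material from phrase 1, making it contrasting.

contrasting double period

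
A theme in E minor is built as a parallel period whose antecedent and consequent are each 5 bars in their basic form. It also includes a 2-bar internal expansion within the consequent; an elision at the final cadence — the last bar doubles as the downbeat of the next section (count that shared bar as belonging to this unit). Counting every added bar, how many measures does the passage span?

12 measures

Basic parallel period: 5 + 5 = 10 bars.
10 (basic form) + 2 (internal expansion) = 12.
The elision shares a bar with the next section but does not change this unit's count.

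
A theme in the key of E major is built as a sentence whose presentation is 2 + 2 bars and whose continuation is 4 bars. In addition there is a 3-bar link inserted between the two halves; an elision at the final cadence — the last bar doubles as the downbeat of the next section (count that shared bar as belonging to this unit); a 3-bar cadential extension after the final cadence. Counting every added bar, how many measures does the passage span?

Basic sentence: 2 + 2 + 4 = 8 bars.
8 (basic form) + 3 (link) + 3 (cadential extension) = 14.
The elision shares a bar with the next section but does not change this unit's count.

14 measures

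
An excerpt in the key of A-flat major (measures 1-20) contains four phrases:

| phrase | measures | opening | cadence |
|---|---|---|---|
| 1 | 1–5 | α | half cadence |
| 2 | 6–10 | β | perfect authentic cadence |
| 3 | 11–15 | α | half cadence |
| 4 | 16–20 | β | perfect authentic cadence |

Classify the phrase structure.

repeated period

The cadence pattern HC–PAC–HC–PAC is weak–strong twice, and phrases 3–4 restate phrases 1–2: a period heard twice, not a double period (which would end weakly at phrase 2).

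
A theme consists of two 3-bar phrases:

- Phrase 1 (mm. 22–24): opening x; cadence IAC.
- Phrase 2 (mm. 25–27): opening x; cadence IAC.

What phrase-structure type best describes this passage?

repeated phrase

Both phrases have the same opening (x) and the same cadence (imperfect authentic cadence): the second is a restatement, not a consequent, so this is a repeated phrase rather than a period.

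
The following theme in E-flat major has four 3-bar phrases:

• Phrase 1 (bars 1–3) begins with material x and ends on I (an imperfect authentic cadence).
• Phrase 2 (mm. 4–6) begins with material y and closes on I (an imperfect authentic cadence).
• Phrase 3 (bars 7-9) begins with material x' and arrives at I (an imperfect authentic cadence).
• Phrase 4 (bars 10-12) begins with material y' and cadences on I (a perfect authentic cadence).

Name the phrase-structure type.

Four phrases in two halves: the first half (measures 1-6) ends with an imperfect authentic cadence, the second (bars 7–12) with a perfect authentic cadence — a large antecedent–consequent pair, i.e. a double period.
Phrase 3 begins with the same material as phrase 1, making it parallel.

parallel double period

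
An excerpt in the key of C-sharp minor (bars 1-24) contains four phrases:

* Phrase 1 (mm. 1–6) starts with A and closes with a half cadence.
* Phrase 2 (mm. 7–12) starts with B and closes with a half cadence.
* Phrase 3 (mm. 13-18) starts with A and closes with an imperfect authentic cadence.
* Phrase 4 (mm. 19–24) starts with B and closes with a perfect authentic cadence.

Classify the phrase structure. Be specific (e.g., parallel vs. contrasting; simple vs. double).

Four phrases in two halves: the first half (measures 1–12) ends with a half cadence, the second (mm. 13–24) with a perfect authentic cadence — a large antecedent–consequent pair, i.e. a double period.
Phrase 3 begins with the same material as phrase 1, making it parallel.

parallel double period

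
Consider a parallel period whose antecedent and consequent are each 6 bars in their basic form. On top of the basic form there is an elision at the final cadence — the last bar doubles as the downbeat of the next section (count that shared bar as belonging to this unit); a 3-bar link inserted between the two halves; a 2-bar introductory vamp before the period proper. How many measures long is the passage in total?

17 measures

Basic parallel period: 6 + 6 = 12 bars.
12 (basic form) + 3 (link) + 2 (introduction) = 17.
The elision shares a bar with the next section but does not change this unit's count.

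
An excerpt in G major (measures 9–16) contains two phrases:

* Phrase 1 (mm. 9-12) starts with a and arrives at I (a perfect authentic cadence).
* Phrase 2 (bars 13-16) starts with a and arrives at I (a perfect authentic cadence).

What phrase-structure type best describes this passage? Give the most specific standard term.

Both phrases have the same opening (a) and the same cadence (perfect authentic cadence): the second is a restatement, not a consequent, so this is a repeated phrase rather than a period.

repeated phrase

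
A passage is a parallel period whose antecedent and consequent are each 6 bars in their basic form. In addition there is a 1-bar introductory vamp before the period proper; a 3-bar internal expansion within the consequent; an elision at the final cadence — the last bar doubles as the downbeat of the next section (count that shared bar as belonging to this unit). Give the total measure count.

16 measures

Basic parallel period: 6 + 6 = 12 bars.
12 (basic form) + 1 (introduction) + 3 (internal expansion) = 16.
The elision shares a bar with the next section but does not change this unit's count.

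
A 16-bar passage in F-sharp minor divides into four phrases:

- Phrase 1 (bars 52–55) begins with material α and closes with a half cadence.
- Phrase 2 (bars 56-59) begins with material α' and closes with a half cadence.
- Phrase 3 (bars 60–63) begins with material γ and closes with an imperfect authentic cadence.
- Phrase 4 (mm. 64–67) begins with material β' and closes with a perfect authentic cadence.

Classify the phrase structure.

contrasting double period

Four phrases in two halves: the first half (mm. 52-59) ends with a half cadence, the second (mm. 60–67) with a perfect authentic cadence — a large antecedent–consequent pair, i.e. a double period.
Phrase 3 begins with different material from phrase 1, making it contrasting.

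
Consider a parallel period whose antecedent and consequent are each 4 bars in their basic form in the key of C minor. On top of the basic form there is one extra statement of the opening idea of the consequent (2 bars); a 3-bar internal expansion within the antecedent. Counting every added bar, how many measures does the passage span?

13 measures

Basic parallel period: 4 + 4 = 8 bars.
8 (basic form) + 2 (extra statement) + 3 (internal expansion) = 13.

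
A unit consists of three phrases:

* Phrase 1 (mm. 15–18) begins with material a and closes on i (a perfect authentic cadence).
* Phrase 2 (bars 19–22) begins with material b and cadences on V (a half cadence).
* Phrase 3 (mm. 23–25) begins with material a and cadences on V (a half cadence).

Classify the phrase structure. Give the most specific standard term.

phrase group

The final phrase closes with a half cadence, which is not stronger than the preceding half cadence; the 3 phrases lack an overall antecedent–consequent design and so form a phrase group.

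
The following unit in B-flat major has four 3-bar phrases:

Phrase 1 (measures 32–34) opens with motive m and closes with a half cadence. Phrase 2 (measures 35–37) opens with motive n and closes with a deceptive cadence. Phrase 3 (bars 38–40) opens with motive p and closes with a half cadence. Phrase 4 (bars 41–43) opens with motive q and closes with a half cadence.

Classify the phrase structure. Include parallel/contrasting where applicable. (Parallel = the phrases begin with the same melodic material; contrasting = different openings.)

Phrase 4 ends with a half cadence, no stronger than phrase 2's deceptive cadence, so the four phrases do not form a double period; nor do phrases 3–4 duplicate 1–2, so it is not a repeated period. With no phrase reaching a conclusive cadence, the passage is a phrase group.

phrase group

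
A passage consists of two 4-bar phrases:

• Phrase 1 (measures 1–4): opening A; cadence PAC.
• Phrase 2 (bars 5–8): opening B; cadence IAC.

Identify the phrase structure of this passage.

phrase group

The second phrase closes with an imperfect authentic cadence, which is not stronger than the first phrase's perfect authentic cadence; without a weak→strong cadential pair there is no antecedent–consequent relationship, so this is a phrase group rather than a period.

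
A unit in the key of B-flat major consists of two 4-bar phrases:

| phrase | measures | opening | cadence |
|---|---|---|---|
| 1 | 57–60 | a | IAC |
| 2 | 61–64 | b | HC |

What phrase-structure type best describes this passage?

phrase group

The second phrase closes with a half cadence, which is not stronger than the first phrase's imperfect authentic cadence; without a weak→strong cadential pair there is no antecedent–consequent relationship, so this is a phrase group rather than a period.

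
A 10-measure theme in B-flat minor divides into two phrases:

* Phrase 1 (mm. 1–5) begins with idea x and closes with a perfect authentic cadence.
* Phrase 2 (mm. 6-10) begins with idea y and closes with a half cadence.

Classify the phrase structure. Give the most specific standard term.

phrase group

The second phrase closes with a half cadence, which is not stronger than the first phrase's perfect authentic cadence; without a weak→strong cadential pair there is no antecedent–consequent relationship, so this is a phrase group rather than a period.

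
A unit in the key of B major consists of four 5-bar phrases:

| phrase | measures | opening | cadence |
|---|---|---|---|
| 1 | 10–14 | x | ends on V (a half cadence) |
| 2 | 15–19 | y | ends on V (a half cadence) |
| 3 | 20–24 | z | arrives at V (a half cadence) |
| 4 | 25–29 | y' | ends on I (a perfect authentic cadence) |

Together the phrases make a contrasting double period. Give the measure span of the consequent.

measures 20–29

In a double period the first pair of phrases (ending half cadence) is the large antecedent and the second pair (ending perfect authentic cadence) is the large consequent; the consequent is measures 20–29.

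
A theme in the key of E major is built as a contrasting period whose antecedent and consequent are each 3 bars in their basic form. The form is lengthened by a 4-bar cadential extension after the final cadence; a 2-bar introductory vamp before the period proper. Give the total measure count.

Basic contrasting period: 3 + 3 = 6 bars.
6 (basic form) + 4 (cadential extension) + 2 (introduction) = 12.

12 measures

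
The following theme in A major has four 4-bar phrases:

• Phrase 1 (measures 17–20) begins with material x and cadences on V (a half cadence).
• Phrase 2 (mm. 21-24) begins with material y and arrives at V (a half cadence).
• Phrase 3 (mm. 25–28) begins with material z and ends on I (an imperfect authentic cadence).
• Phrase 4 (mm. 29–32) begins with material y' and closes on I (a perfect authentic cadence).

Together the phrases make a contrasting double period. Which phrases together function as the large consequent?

In a double period the first pair of phrases (ending half cadence) is the large antecedent and the second pair (ending perfect authentic cadence) is the large consequent; the consequent is phrases 3 and 4.

phrases 3 and 4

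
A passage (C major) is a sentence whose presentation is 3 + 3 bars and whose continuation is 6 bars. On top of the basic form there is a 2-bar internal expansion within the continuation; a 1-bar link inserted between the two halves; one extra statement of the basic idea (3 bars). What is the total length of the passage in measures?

18 measures

Basic sentence: 3 + 3 + 6 = 12 bars.
12 (basic form) + 2 (internal expansion) + 1 (link) + 3 (extra statement) = 18.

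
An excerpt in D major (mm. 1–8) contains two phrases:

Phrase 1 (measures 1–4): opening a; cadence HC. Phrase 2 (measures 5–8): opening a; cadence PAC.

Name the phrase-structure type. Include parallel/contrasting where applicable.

Phrase 1 ends with a half cadence (weaker) and phrase 2 with a perfect authentic cadence (stronger): antecedent + consequent = a period.
The two phrases open with the same material (a / a), so the period is parallel.

parallel period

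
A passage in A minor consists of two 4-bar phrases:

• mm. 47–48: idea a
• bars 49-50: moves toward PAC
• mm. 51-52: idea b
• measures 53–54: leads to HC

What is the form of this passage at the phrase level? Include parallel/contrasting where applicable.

phrase group

The second phrase closes with a half cadence, which is not stronger than the first phrase's perfect authentic cadence; without a weak→strong cadential pair there is no antecedent–consequent relationship, so this is a phrase group rather than a period.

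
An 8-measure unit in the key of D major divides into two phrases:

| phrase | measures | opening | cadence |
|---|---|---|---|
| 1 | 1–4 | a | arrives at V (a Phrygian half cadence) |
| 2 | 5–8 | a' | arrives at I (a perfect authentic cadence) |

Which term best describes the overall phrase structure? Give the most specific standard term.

parallel period

Phrase 1 ends with a Phrygian half cadence (weaker) and phrase 2 with a perfect authentic cadence (stronger): antecedent + consequent = a period.
The two phrases open with the same material (a / a'), so the period is parallel.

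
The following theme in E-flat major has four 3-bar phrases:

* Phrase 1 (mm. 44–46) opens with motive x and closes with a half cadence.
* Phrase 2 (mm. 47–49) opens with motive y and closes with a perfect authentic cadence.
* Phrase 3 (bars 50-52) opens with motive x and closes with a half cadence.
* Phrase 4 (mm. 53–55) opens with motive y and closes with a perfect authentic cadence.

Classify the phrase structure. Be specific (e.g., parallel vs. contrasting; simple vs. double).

The cadence pattern HC–PAC–HC–PAC is weak–strong twice, and phrases 3–4 restate phrases 1–2: a period heard twice, not a double period (which would end weakly at phrase 2).

repeated period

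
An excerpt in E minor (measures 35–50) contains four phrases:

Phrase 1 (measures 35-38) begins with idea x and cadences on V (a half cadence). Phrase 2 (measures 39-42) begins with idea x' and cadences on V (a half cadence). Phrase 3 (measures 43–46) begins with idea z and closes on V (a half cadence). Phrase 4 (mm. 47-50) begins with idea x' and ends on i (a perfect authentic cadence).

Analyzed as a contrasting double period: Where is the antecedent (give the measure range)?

measures 35–42

In a double period the four phrases pair into a large antecedent (phrases 1–2, ending half cadence) and a large consequent (phrases 3–4, ending perfect authentic cadence). The antecedent spans mm. 35–42.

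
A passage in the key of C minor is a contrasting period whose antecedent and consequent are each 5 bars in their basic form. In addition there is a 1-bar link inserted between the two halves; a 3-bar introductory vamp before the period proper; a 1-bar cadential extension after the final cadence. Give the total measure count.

15 measures

Basic contrasting period: 5 + 5 = 10 bars.
10 (basic form) + 1 (link) + 3 (introduction) + 1 (cadential extension) = 15.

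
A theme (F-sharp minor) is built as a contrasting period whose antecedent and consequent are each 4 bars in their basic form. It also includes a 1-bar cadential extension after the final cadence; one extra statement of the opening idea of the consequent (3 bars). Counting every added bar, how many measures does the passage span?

12 measures

Basic contrasting period: 4 + 4 = 8 bars.
8 (basic form) + 1 (cadential extension) + 3 (extra statement) = 12.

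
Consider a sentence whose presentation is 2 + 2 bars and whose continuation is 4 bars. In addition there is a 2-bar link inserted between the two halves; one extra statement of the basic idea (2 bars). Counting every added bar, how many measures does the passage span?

12 measures

Basic sentence: 2 + 2 + 4 = 8 bars.
8 (basic form) + 2 (link) + 2 (extra statement) = 12.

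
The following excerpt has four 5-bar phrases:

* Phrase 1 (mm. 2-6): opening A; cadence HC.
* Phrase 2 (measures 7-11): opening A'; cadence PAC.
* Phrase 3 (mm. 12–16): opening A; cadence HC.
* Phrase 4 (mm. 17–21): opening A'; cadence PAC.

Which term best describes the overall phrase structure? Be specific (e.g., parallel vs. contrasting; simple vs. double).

repeated period

The cadence pattern HC–PAC–HC–PAC is weak–strong twice, and phrases 3–4 restate phrases 1–2: a period heard twice, not a double period (which would end weakly at phrase 2).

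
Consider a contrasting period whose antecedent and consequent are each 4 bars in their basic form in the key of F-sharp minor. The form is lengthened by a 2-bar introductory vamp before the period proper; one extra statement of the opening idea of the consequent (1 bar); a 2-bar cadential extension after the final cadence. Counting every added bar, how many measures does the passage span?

Basic contrasting period: 4 + 4 = 8 bars.
8 (basic form) + 2 (introduction) + 1 (extra statement) + 2 (cadential extension) = 13.

13 measures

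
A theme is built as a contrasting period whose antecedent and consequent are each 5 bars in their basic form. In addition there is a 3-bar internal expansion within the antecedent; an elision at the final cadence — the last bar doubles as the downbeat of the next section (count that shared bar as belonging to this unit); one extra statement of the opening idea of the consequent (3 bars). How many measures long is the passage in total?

Basic contrasting period: 5 + 5 = 10 bars.
10 (basic form) + 3 (internal expansion) + 3 (extra statement) = 16.
The elision shares a bar with the next section but does not change this unit's count.

16 measures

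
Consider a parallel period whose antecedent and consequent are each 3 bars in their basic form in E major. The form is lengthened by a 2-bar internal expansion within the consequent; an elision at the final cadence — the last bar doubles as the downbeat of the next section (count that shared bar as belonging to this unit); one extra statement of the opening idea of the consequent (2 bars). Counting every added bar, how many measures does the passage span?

10 measures

Basic parallel period: 3 + 3 = 6 bars.
6 (basic form) + 2 (internal expansion) + 2 (extra statement) = 10.
The elision shares a bar with the next section but does not change this unit's count.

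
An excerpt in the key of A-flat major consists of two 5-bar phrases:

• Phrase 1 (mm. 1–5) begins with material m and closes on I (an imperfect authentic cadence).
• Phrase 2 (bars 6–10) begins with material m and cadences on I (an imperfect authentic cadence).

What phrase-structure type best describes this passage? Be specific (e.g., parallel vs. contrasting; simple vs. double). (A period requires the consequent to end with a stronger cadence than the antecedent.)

Both phrases have the same opening (m) and the same cadence (imperfect authentic cadence): the second is a restatement, not a consequent, so this is a repeated phrase rather than a period.

repeated phrase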